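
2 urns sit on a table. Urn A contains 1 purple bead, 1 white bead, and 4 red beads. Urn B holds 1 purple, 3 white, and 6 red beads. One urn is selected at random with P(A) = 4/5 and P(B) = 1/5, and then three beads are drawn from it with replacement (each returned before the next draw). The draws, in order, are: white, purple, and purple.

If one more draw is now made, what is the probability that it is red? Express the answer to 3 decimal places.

0.657

Compute the likelihood of the observed sequence for each case: P(data | urn A) = (1/6)(1/6)(1/6) = 0.0046296; P(data | urn B) = (3/10)(1/10)(1/10) = 0.003.
The prior-weighted likelihoods are 4/5 · 0.0046296 = 0.0037037, 1/5 · 0.003 = 0.0006; with total 0.0043037.
The posterior is then P(urn A | data) = 0.86059, P(urn B | data) = 0.13941.
The predictive probability is P(red next | data) = (2/3)(0.86059) + (3/5)(0.13941) = 0.65737.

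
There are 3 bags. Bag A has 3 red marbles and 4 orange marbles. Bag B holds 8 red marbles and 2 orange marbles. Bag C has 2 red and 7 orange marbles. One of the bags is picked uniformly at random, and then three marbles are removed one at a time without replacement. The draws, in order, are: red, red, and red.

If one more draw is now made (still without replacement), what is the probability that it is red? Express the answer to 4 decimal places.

0.6731

The likelihood of the observed sequence under each hypothesis: P(data | bag A) = (3/7)(2/6)(1/5) = 1/35; P(data | bag B) = (8/10)(7/9)(6/8) = 7/15; P(data | bag C) = (2/9)(1/8)(0/7) = 0.
The prior-weighted likelihoods are 1/3 · 1/35 = 1/105, 1/3 · 7/15 = 7/45, 1/3 · 0 = 0; these sum to 52/315.
The posterior is then P(bag A | data) = 3/52, P(bag B | data) = 49/52, P(bag C | data) = 0.
So P(red next | data) = Σ P(red next | H) P(H | data) = (0)(3/52) + (5/7)(49/52) = 35/52.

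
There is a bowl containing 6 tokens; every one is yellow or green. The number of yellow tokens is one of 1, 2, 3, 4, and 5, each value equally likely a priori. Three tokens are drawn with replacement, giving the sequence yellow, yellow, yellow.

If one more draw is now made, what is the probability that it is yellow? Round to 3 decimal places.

0.725

Compute the likelihood of the observed sequence for each case: P(data | r = 1) = (1/6)(1/6)(1/6) = 0.0046296; P(data | r = 2) = (2/6)(2/6)(2/6) = 0.037037; P(data | r = 3) = (3/6)(3/6)(3/6) = 0.125; P(data | r = 4) = (4/6)(4/6)(4/6) = 0.2963; P(data | r = 5) = (5/6)(5/6)(5/6) = 0.5787.
Weighting by the prior gives 1/5 · 0.0046296 = 0.00092593, 1/5 · 0.037037 = 0.0074074, 1/5 · 0.125 = 0.025, 1/5 · 0.2963 = 0.059259, 1/5 · 0.5787 = 0.11574; with total 0.20833.
Dividing through by the total gives posterior P(r = 1 | data) = 0.0044444, P(r = 2 | data) = 0.035556, P(r = 3 | data) = 0.12, P(r = 4 | data) = 0.28444, P(r = 5 | data) = 0.55556.
The predictive probability is P(yellow next | data) = (1/6)(0.0044444) + (1/3)(0.035556) + (1/2)(0.12) + (2/3)(0.28444) + (5/6)(0.55556) = 0.72519.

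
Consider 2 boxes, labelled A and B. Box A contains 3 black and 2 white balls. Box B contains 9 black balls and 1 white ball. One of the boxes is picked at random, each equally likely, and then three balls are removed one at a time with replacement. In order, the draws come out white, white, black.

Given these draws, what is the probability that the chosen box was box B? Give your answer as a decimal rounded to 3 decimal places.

Compute the likelihood of the observed sequence for each case: P(data | box A) = (2/5)(2/5)(3/5) = 0.096; P(data | box B) = (1/10)(1/10)(9/10) = 0.009.
Multiplying each by its prior: 1/2 · 0.096 = 0.048, 1/2 · 0.009 = 0.0045; these sum to 0.0525.
So P(box B | data) = (0.0045) / (0.0525) = 0.085714.

0.086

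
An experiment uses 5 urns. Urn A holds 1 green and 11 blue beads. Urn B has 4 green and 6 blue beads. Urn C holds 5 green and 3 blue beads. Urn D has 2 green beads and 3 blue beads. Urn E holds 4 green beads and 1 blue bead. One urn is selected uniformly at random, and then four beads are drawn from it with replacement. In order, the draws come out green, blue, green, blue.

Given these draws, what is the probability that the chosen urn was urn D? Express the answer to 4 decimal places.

0.2858

For each hypothesis, P(data | H) works out to: P(data | urn A) = (1/12)(11/12)(1/12)(11/12) = 0.0058353; P(data | urn B) = (4/10)(6/10)(4/10)(6/10) = 0.0576; P(data | urn C) = (5/8)(3/8)(5/8)(3/8) = 0.054932; P(data | urn D) = (2/5)(3/5)(2/5)(3/5) = 0.0576; P(data | urn E) = (4/5)(1/5)(4/5)(1/5) = 0.0256.
Multiplying each by its prior: 1/5 · 0.0058353 = 0.0011671, 1/5 · 0.0576 = 0.01152, 1/5 · 0.054932 = 0.010986, 1/5 · 0.0576 = 0.01152, 1/5 · 0.0256 = 0.00512; these sum to 0.040313.
So P(urn D | data) = (0.01152) / (0.040313) = 0.28576.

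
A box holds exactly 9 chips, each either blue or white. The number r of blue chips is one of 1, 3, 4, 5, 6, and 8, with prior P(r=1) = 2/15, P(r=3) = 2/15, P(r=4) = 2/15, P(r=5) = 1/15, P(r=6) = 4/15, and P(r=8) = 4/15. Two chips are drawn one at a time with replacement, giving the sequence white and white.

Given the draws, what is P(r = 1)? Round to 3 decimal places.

0.418

The likelihood of the observed sequence under each hypothesis: P(data | r = 1) = (8/9)(8/9) = 0.79012; P(data | r = 3) = (6/9)(6/9) = 0.44444; P(data | r = 4) = (5/9)(5/9) = 0.30864; P(data | r = 5) = (4/9)(4/9) = 0.19753; P(data | r = 6) = (3/9)(3/9) = 0.11111; P(data | r = 8) = (1/9)(1/9) = 0.012346.
Weighting by the prior gives 2/15 · 0.79012 = 0.10535, 2/15 · 0.44444 = 0.059259, 2/15 · 0.30864 = 0.041152, 1/15 · 0.19753 = 0.013169, 4/15 · 0.11111 = 0.02963, 4/15 · 0.012346 = 0.0032922; these sum to 0.25185.
So P(r = 1 | data) = (0.10535) / (0.25185) = 0.4183.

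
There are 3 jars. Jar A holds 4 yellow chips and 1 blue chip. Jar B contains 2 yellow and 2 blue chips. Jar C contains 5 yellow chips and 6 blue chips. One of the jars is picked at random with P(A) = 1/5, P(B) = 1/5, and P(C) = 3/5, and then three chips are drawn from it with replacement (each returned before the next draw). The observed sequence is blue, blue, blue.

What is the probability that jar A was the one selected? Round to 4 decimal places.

The likelihood of the observed sequence under each hypothesis: P(data | jar A) = (1/5)(1/5)(1/5) = 0.008; P(data | jar B) = (2/4)(2/4)(2/4) = 0.125; P(data | jar C) = (6/11)(6/11)(6/11) = 0.16228.
The prior-weighted likelihoods are 1/5 · 0.008 = 0.0016, 1/5 · 0.125 = 0.025, 3/5 · 0.16228 = 0.09737; summing to 0.12397.
Hence P(jar A | data) = (0.0016) / (0.12397) = 0.012906.

0.0129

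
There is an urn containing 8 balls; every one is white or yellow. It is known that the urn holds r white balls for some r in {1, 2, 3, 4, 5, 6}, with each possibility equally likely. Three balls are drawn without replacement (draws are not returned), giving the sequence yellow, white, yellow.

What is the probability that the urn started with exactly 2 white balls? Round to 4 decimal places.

0.2381

Under each hypothesis, the probability of the observed sequence is: P(data | r = 1) = (7/8)(1/7)(6/6) = 1/8; P(data | r = 2) = (6/8)(2/7)(5/6) = 5/28; P(data | r = 3) = (5/8)(3/7)(4/6) = 5/28; P(data | r = 4) = (4/8)(4/7)(3/6) = 1/7; P(data | r = 5) = (3/8)(5/7)(2/6) = 5/56; P(data | r = 6) = (2/8)(6/7)(1/6) = 1/28.
Multiplying each by its prior: 1/6 · 1/8 = 1/48, 1/6 · 5/28 = 5/168, 1/6 · 5/28 = 5/168, 1/6 · 1/7 = 1/42, 1/6 · 5/56 = 5/336, 1/6 · 1/28 = 1/168; these sum to 1/8.
Hence P(r = 2 | data) = (5/168) / (1/8) = 5/21.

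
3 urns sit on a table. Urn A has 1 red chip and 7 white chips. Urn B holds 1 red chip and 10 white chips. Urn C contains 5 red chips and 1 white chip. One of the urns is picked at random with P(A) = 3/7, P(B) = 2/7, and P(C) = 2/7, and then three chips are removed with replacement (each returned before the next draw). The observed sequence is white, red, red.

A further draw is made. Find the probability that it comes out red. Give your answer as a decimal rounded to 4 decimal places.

Compute the likelihood of the observed sequence for each case: P(data | urn A) = (7/8)(1/8)(1/8) = 0.013672; P(data | urn B) = (10/11)(1/11)(1/11) = 0.0075131; P(data | urn C) = (1/6)(5/6)(5/6) = 0.11574.
Multiplying each by its prior: 3/7 · 0.013672 = 0.0058594, 2/7 · 0.0075131 = 0.0021466, 2/7 · 0.11574 = 0.033069; with total 0.041075.
The posterior is then P(urn A | data) = 0.14265, P(urn B | data) = 0.052261, P(urn C | data) = 0.80509.
Averaging over the posterior, P(red next | data) = (1/8)(0.14265) + (1/11)(0.052261) + (5/6)(0.80509) = 0.69349.

0.6935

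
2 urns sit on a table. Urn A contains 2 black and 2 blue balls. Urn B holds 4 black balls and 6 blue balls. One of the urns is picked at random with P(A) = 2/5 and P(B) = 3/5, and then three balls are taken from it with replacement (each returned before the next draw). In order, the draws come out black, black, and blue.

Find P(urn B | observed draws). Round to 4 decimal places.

0.5353

For each hypothesis, P(data | H) works out to: P(data | urn A) = (2/4)(2/4)(2/4) = 0.125; P(data | urn B) = (4/10)(4/10)(6/10) = 0.096.
The prior-weighted likelihoods are 2/5 · 0.125 = 0.05, 3/5 · 0.096 = 0.0576; these sum to 0.1076.
By Bayes' rule, P(urn B | data) = (0.0576) / (0.1076) = 0.53532.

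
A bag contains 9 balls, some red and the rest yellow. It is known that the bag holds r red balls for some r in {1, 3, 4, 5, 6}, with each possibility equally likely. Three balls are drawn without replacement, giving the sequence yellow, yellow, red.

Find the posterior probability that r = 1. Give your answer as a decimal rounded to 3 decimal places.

The likelihood of the observed sequence under each hypothesis: P(data | r = 1) = (8/9)(7/8)(1/7) = 1/9; P(data | r = 3) = (6/9)(5/8)(3/7) = 5/28; P(data | r = 4) = (5/9)(4/8)(4/7) = 10/63; P(data | r = 5) = (4/9)(3/8)(5/7) = 5/42; P(data | r = 6) = (3/9)(2/8)(6/7) = 1/14.
Weighting by the prior gives 1/5 · 1/9 = 1/45, 1/5 · 5/28 = 1/28, 1/5 · 10/63 = 2/63, 1/5 · 5/42 = 1/42, 1/5 · 1/14 = 1/70; these sum to 23/180.
Therefore the posterior P(r = 1 | data) = (1/45) / (23/180) = 4/23.

0.174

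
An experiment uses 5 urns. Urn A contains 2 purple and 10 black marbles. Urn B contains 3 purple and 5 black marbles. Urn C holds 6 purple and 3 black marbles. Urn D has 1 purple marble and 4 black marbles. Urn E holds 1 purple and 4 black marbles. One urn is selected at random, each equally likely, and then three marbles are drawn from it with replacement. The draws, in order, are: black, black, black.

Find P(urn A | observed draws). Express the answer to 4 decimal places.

0.3072

Compute the likelihood of the observed sequence for each case: P(data | urn A) = (10/12)(10/12)(10/12) = 0.5787; P(data | urn B) = (5/8)(5/8)(5/8) = 0.24414; P(data | urn C) = (3/9)(3/9)(3/9) = 0.037037; P(data | urn D) = (4/5)(4/5)(4/5) = 0.512; P(data | urn E) = (4/5)(4/5)(4/5) = 0.512.
Weighting by the prior gives 1/5 · 0.5787 = 0.11574, 1/5 · 0.24414 = 0.048828, 1/5 · 0.037037 = 0.0074074, 1/5 · 0.512 = 0.1024, 1/5 · 0.512 = 0.1024; summing to 0.37678.
So P(urn A | data) = (0.11574) / (0.37678) = 0.30719.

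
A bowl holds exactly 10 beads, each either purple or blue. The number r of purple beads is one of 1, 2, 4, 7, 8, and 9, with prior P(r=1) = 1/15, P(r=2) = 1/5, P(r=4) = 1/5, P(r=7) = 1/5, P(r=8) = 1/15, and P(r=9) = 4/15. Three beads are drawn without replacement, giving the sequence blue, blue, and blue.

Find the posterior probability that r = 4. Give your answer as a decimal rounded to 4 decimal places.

Under each hypothesis, the probability of the observed sequence is: P(data | r = 1) = (9/10)(8/9)(7/8) = 7/10; P(data | r = 2) = (8/10)(7/9)(6/8) = 7/15; P(data | r = 4) = (6/10)(5/9)(4/8) = 1/6; P(data | r = 7) = (3/10)(2/9)(1/8) = 1/120; P(data | r = 8) = (2/10)(1/9)(0/8) = 0; P(data | r = 9) = (1/10)(0/9) = 0.
Weighting by the prior gives 1/15 · 7/10 = 7/150, 1/5 · 7/15 = 7/75, 1/5 · 1/6 = 1/30, 1/5 · 1/120 = 1/600, 1/15 · 0 = 0, 4/15 · 0 = 0; these sum to 7/40.
Therefore the posterior P(r = 4 | data) = (1/30) / (7/40) = 4/21.

0.1905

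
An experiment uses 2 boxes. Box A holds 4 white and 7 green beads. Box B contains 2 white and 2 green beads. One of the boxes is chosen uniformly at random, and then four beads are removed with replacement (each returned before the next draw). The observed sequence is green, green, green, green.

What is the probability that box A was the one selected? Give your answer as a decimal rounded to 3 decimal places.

0.724

Compute the likelihood of the observed sequence for each case: P(data | box A) = (7/11)(7/11)(7/11)(7/11) = 0.16399; P(data | box B) = (2/4)(2/4)(2/4)(2/4) = 0.0625.
The prior-weighted likelihoods are 1/2 · 0.16399 = 0.081996, 1/2 · 0.0625 = 0.03125; summing to 0.11325.
Therefore the posterior P(box A | data) = (0.081996) / (0.11325) = 0.72405.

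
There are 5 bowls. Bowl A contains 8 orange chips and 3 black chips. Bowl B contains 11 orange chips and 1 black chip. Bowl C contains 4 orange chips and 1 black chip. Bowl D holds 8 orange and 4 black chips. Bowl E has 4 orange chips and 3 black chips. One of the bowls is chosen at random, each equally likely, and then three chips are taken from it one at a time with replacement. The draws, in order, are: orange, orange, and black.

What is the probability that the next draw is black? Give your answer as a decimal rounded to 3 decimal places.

For each hypothesis, P(data | H) works out to: P(data | bowl A) = (8/11)(8/11)(3/11) = 0.14425; P(data | bowl B) = (11/12)(11/12)(1/12) = 0.070023; P(data | bowl C) = (4/5)(4/5)(1/5) = 0.128; P(data | bowl D) = (8/12)(8/12)(4/12) = 0.14815; P(data | bowl E) = (4/7)(4/7)(3/7) = 0.13994.
Weighting by the prior gives 1/5 · 0.14425 = 0.02885, 1/5 · 0.070023 = 0.014005, 1/5 · 0.128 = 0.0256, 1/5 · 0.14815 = 0.02963, 1/5 · 0.13994 = 0.027988; these sum to 0.12607.
Dividing through by the total gives posterior P(bowl A | data) = 0.22884, P(bowl B | data) = 0.11108, P(bowl C | data) = 0.20306, P(bowl D | data) = 0.23502, P(bowl E | data) = 0.222.
So P(black next | data) = Σ P(black next | H) P(H | data) = (3/11)(0.22884) + (1/12)(0.11108) + (1/5)(0.20306) + (1/3)(0.23502) + (3/7)(0.222) = 0.28576.

0.286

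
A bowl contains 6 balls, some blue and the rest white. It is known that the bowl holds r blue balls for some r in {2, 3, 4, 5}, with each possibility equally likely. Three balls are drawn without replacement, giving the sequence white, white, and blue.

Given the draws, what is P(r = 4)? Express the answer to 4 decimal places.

0.1600

Under each hypothesis, the probability of the observed sequence is: P(data | r = 2) = (4/6)(3/5)(2/4) = 1/5; P(data | r = 3) = (3/6)(2/5)(3/4) = 3/20; P(data | r = 4) = (2/6)(1/5)(4/4) = 1/15; P(data | r = 5) = (1/6)(0/5) = 0.
Weighting by the prior gives 1/4 · 1/5 = 1/20, 1/4 · 3/20 = 3/80, 1/4 · 1/15 = 1/60, 1/4 · 0 = 0; these sum to 5/48.
Therefore the posterior P(r = 4 | data) = (1/60) / (5/48) = 4/25.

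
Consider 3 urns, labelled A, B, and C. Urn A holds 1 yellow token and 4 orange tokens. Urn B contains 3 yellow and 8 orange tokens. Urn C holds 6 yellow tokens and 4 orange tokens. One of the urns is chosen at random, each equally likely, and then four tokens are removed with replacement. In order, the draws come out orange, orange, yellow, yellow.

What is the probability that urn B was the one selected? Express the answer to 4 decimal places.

0.3210

Under each hypothesis, the probability of the observed sequence is: P(data | urn A) = (4/5)(4/5)(1/5)(1/5) = 0.0256; P(data | urn B) = (8/11)(8/11)(3/11)(3/11) = 0.039342; P(data | urn C) = (4/10)(4/10)(6/10)(6/10) = 0.0576.
Multiplying each by its prior: 1/3 · 0.0256 = 0.0085333, 1/3 · 0.039342 = 0.013114, 1/3 · 0.0576 = 0.0192; these sum to 0.040847.
Therefore the posterior P(urn B | data) = (0.013114) / (0.040847) = 0.32105.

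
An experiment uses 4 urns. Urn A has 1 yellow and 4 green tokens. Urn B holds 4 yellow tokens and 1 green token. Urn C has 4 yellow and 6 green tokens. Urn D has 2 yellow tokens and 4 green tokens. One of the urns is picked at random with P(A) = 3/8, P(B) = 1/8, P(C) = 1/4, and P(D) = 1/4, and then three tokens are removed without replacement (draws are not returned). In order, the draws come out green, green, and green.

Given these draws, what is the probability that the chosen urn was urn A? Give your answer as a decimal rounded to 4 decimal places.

For each hypothesis, P(data | H) works out to: P(data | urn A) = (4/5)(3/4)(2/3) = 2/5; P(data | urn B) = (1/5)(0/4) = 0; P(data | urn C) = (6/10)(5/9)(4/8) = 1/6; P(data | urn D) = (4/6)(3/5)(2/4) = 1/5.
Weighting by the prior gives 3/8 · 2/5 = 3/20, 1/8 · 0 = 0, 1/4 · 1/6 = 1/24, 1/4 · 1/5 = 1/20; these sum to 29/120.
By Bayes' rule, P(urn A | data) = (3/20) / (29/120) = 18/29.

0.6207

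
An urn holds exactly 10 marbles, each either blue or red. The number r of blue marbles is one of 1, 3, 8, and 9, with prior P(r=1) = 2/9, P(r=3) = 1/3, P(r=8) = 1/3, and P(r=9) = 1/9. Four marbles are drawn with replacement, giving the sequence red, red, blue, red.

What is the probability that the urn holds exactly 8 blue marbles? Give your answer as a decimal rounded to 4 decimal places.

0.0405

Under each hypothesis, the probability of the observed sequence is: P(data | r = 1) = (9/10)(9/10)(1/10)(9/10) = 0.0729; P(data | r = 3) = (7/10)(7/10)(3/10)(7/10) = 0.1029; P(data | r = 8) = (2/10)(2/10)(8/10)(2/10) = 0.0064; P(data | r = 9) = (1/10)(1/10)(9/10)(1/10) = 0.0009.
Weighting by the prior gives 2/9 · 0.0729 = 0.0162, 1/3 · 0.1029 = 0.0343, 1/3 · 0.0064 = 0.0021333, 1/9 · 0.0009 = 0.0001; summing to 0.052733.
Therefore the posterior P(r = 8 | data) = (0.0021333) / (0.052733) = 0.040455.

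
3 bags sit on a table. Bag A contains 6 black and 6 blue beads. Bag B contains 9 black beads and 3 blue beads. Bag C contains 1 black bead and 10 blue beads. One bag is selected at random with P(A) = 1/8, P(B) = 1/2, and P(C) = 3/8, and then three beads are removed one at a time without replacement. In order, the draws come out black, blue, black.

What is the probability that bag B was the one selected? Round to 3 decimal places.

Compute the likelihood of the observed sequence for each case: P(data | bag A) = (6/12)(6/11)(5/10) = 3/22; P(data | bag B) = (9/12)(3/11)(8/10) = 9/55; P(data | bag C) = (1/11)(10/10)(0/9) = 0.
Multiplying each by its prior: 1/8 · 3/22 = 3/176, 1/2 · 9/55 = 9/110, 3/8 · 0 = 0; these sum to 87/880.
Therefore the posterior P(bag B | data) = (9/110) / (87/880) = 24/29.

0.828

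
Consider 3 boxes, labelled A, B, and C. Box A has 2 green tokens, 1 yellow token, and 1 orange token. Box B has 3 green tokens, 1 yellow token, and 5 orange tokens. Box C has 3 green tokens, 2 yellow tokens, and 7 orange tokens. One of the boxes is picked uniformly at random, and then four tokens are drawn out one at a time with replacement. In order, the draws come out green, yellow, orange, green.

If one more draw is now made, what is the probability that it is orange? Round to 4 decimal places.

Under each hypothesis, the probability of the observed sequence is: P(data | box A) = (2/4)(1/4)(1/4)(2/4) = 0.015625; P(data | box B) = (3/9)(1/9)(5/9)(3/9) = 0.0068587; P(data | box C) = (3/12)(2/12)(7/12)(3/12) = 0.0060764.
The prior-weighted likelihoods are 1/3 · 0.015625 = 0.0052083, 1/3 · 0.0068587 = 0.0022862, 1/3 · 0.0060764 = 0.0020255; summing to 0.00952.
The posterior is then P(box A | data) = 0.54709, P(box B | data) = 0.24015, P(box C | data) = 0.21276.
So P(orange next | data) = Σ P(orange next | H) P(H | data) = (1/4)(0.54709) + (5/9)(0.24015) + (7/12)(0.21276) = 0.3943.

0.3943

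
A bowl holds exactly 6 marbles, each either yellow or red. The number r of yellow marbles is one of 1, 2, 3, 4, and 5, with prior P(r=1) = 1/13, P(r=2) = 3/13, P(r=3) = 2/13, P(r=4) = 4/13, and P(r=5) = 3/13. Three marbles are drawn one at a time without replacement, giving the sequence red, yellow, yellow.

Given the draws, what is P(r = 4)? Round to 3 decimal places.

The likelihood of the observed sequence under each hypothesis: P(data | r = 1) = (5/6)(1/5)(0/4) = 0; P(data | r = 2) = (4/6)(2/5)(1/4) = 1/15; P(data | r = 3) = (3/6)(3/5)(2/4) = 3/20; P(data | r = 4) = (2/6)(4/5)(3/4) = 1/5; P(data | r = 5) = (1/6)(5/5)(4/4) = 1/6.
The prior-weighted likelihoods are 1/13 · 0 = 0, 3/13 · 1/15 = 1/65, 2/13 · 3/20 = 3/130, 4/13 · 1/5 = 4/65, 3/13 · 1/6 = 1/26; with total 9/65.
So P(r = 4 | data) = (4/65) / (9/65) = 4/9.

0.444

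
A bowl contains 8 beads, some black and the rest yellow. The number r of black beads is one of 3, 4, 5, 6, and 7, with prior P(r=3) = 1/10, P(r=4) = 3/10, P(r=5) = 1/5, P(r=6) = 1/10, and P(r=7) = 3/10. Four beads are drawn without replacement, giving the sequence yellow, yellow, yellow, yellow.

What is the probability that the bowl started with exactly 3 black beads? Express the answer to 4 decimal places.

Compute the likelihood of the observed sequence for each case: P(data | r = 3) = (5/8)(4/7)(3/6)(2/5) = 1/14; P(data | r = 4) = (4/8)(3/7)(2/6)(1/5) = 1/70; P(data | r = 5) = (3/8)(2/7)(1/6)(0/5) = 0; P(data | r = 6) = (2/8)(1/7)(0/6) = 0; P(data | r = 7) = (1/8)(0/7) = 0.
Multiplying each by its prior: 1/10 · 1/14 = 1/140, 3/10 · 1/70 = 3/700, 1/5 · 0 = 0, 1/10 · 0 = 0, 3/10 · 0 = 0; these sum to 2/175.
So P(r = 3 | data) = (1/140) / (2/175) = 5/8.

0.6250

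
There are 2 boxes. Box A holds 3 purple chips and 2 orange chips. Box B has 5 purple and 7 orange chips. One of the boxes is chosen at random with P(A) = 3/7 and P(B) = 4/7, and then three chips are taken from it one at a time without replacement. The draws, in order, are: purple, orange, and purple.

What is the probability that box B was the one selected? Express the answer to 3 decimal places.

The likelihood of the observed sequence under each hypothesis: P(data | box A) = (3/5)(2/4)(2/3) = 0.2; P(data | box B) = (5/12)(7/11)(4/10) = 0.10606.
The prior-weighted likelihoods are 3/7 · 0.2 = 0.085714, 4/7 · 0.10606 = 0.060606; these sum to 0.14632.
Hence P(box B | data) = (0.060606) / (0.14632) = 0.4142.

0.414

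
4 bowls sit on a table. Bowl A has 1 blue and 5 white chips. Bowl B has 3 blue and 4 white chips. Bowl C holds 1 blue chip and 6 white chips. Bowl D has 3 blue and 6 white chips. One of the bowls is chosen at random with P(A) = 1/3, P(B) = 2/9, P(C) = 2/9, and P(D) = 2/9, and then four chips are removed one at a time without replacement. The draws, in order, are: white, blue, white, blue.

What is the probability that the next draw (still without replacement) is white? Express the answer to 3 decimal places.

For each hypothesis, P(data | H) works out to: P(data | bowl A) = (5/6)(1/5)(4/4)(0/3) = 0; P(data | bowl B) = (4/7)(3/6)(3/5)(2/4) = 0.085714; P(data | bowl C) = (6/7)(1/6)(5/5)(0/4) = 0; P(data | bowl D) = (6/9)(3/8)(5/7)(2/6) = 0.059524.
Multiplying each by its prior: 1/3 · 0 = 0, 2/9 · 0.085714 = 0.019048, 2/9 · 0 = 0, 2/9 · 0.059524 = 0.013228; with total 0.032275.
The posterior is then P(bowl A | data) = 0, P(bowl B | data) = 0.59016, P(bowl C | data) = 0, P(bowl D | data) = 0.40984.
So P(white next | data) = Σ P(white next | H) P(H | data) = (2/3)(0.59016) + (4/5)(0.40984) = 0.72131.

0.721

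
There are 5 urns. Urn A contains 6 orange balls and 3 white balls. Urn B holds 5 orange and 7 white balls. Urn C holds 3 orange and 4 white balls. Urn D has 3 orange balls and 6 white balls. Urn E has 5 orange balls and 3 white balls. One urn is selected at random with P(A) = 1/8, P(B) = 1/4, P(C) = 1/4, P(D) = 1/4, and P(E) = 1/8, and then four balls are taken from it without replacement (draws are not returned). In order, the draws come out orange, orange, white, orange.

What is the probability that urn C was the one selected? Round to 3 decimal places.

0.151

Compute the likelihood of the observed sequence for each case: P(data | urn A) = (6/9)(5/8)(3/7)(4/6) = 0.11905; P(data | urn B) = (5/12)(4/11)(7/10)(3/9) = 0.035354; P(data | urn C) = (3/7)(2/6)(4/5)(1/4) = 0.028571; P(data | urn D) = (3/9)(2/8)(6/7)(1/6) = 0.011905; P(data | urn E) = (5/8)(4/7)(3/6)(3/5) = 0.10714.
Weighting by the prior gives 1/8 · 0.11905 = 0.014881, 1/4 · 0.035354 = 0.0088384, 1/4 · 0.028571 = 0.0071429, 1/4 · 0.011905 = 0.0029762, 1/8 · 0.10714 = 0.013393; summing to 0.047231.
Hence P(urn C | data) = (0.0071429) / (0.047231) = 0.15123.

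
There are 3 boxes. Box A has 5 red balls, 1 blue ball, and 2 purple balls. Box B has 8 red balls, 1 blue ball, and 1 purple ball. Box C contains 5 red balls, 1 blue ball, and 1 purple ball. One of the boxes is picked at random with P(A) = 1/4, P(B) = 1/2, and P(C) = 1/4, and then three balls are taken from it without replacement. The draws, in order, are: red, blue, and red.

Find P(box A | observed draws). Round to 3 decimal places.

Under each hypothesis, the probability of the observed sequence is: P(data | box A) = (5/8)(1/7)(4/6) = 0.059524; P(data | box B) = (8/10)(1/9)(7/8) = 0.077778; P(data | box C) = (5/7)(1/6)(4/5) = 0.095238.
Weighting by the prior gives 1/4 · 0.059524 = 0.014881, 1/2 · 0.077778 = 0.038889, 1/4 · 0.095238 = 0.02381; summing to 0.077579.
Hence P(box A | data) = (0.014881) / (0.077579) = 0.19182.

0.192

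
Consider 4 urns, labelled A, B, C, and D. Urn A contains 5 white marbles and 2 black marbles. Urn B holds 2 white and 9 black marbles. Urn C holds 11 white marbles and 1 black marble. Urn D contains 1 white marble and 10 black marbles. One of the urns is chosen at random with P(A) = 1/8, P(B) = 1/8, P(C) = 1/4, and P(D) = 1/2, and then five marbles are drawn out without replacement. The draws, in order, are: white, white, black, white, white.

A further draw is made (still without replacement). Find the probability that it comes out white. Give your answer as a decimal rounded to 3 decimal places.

0.818

The likelihood of the observed sequence under each hypothesis: P(data | urn A) = (5/7)(4/6)(2/5)(3/4)(2/3) = 2/21; P(data | urn B) = (2/11)(1/10)(9/9)(0/8) = 0; P(data | urn C) = (11/12)(10/11)(1/10)(9/9)(8/8) = 1/12; P(data | urn D) = (1/11)(0/10) = 0.
Multiplying each by its prior: 1/8 · 2/21 = 1/84, 1/8 · 0 = 0, 1/4 · 1/12 = 1/48, 1/2 · 0 = 0; these sum to 11/336.
The posterior is then P(urn A | data) = 4/11, P(urn B | data) = 0, P(urn C | data) = 7/11, P(urn D | data) = 0.
The predictive probability is P(white next | data) = (1/2)(4/11) + (1)(7/11) = 9/11.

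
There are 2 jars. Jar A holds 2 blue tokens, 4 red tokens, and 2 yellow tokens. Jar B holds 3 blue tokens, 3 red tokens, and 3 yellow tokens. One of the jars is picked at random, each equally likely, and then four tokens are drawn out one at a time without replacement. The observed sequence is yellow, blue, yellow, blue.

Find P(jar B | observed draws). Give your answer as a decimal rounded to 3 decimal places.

0.833

Under each hypothesis, the probability of the observed sequence is: P(data | jar A) = (2/8)(2/7)(1/6)(1/5) = 1/420; P(data | jar B) = (3/9)(3/8)(2/7)(2/6) = 1/84.
Multiplying each by its prior: 1/2 · 1/420 = 1/840, 1/2 · 1/84 = 1/168; these sum to 1/140.
Hence P(jar B | data) = (1/168) / (1/140) = 5/6.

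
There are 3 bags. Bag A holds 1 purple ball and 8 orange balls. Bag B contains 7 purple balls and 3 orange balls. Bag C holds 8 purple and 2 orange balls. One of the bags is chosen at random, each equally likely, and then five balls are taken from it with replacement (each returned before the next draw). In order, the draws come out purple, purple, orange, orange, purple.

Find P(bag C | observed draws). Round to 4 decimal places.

0.3906

The likelihood of the observed sequence under each hypothesis: P(data | bag A) = (1/9)(1/9)(8/9)(8/9)(1/9) = 0.0010838; P(data | bag B) = (7/10)(7/10)(3/10)(3/10)(7/10) = 0.03087; P(data | bag C) = (8/10)(8/10)(2/10)(2/10)(8/10) = 0.02048.
The prior-weighted likelihoods are 1/3 · 0.0010838 = 0.00036128, 1/3 · 0.03087 = 0.01029, 1/3 · 0.02048 = 0.0068267; summing to 0.017478.
By Bayes' rule, P(bag C | data) = (0.0068267) / (0.017478) = 0.39059.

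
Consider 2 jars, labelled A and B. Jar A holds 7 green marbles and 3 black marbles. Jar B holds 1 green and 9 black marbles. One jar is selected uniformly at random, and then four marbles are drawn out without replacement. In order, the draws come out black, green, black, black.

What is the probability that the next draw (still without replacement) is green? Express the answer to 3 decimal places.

For each hypothesis, P(data | H) works out to: P(data | jar A) = (3/10)(7/9)(2/8)(1/7) = 1/120; P(data | jar B) = (9/10)(1/9)(8/8)(7/7) = 1/10.
Weighting by the prior gives 1/2 · 1/120 = 1/240, 1/2 · 1/10 = 1/20; summing to 13/240.
Dividing through by the total gives posterior P(jar A | data) = 1/13, P(jar B | data) = 12/13.
The predictive probability is P(green next | data) = (1)(1/13) + (0)(12/13) = 1/13.

0.077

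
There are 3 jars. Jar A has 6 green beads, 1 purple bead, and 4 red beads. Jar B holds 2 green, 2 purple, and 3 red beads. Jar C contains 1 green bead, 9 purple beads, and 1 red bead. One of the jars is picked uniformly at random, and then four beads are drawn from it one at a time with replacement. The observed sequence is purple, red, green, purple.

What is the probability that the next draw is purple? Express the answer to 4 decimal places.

0.4387

For each hypothesis, P(data | H) works out to: P(data | jar A) = (1/11)(4/11)(6/11)(1/11) = 0.0016392; P(data | jar B) = (2/7)(3/7)(2/7)(2/7) = 0.0099958; P(data | jar C) = (9/11)(1/11)(1/11)(9/11) = 0.0055324.
Multiplying each by its prior: 1/3 · 0.0016392 = 0.00054641, 1/3 · 0.0099958 = 0.0033319, 1/3 · 0.0055324 = 0.0018441; summing to 0.0057225.
The posterior is then P(jar A | data) = 0.095485, P(jar B | data) = 0.58225, P(jar C | data) = 0.32226.
The predictive probability is P(purple next | data) = (1/11)(0.095485) + (2/7)(0.58225) + (9/11)(0.32226) = 0.43871.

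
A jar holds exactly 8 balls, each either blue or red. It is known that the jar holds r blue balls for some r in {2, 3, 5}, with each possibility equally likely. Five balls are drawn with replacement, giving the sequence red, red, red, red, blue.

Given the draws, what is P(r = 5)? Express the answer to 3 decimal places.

0.083

The likelihood of the observed sequence under each hypothesis: P(data | r = 2) = (6/8)(6/8)(6/8)(6/8)(2/8) = 0.079102; P(data | r = 3) = (5/8)(5/8)(5/8)(5/8)(3/8) = 0.05722; P(data | r = 5) = (3/8)(3/8)(3/8)(3/8)(5/8) = 0.01236.
Multiplying each by its prior: 1/3 · 0.079102 = 0.026367, 1/3 · 0.05722 = 0.019073, 1/3 · 0.01236 = 0.0041199; these sum to 0.049561.
Hence P(r = 5 | data) = (0.0041199) / (0.049561) = 0.083128.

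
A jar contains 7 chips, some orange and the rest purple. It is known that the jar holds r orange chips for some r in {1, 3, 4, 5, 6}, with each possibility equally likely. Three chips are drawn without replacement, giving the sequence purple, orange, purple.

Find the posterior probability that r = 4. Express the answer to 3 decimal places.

0.240

For each hypothesis, P(data | H) works out to: P(data | r = 1) = (6/7)(1/6)(5/5) = 1/7; P(data | r = 3) = (4/7)(3/6)(3/5) = 6/35; P(data | r = 4) = (3/7)(4/6)(2/5) = 4/35; P(data | r = 5) = (2/7)(5/6)(1/5) = 1/21; P(data | r = 6) = (1/7)(6/6)(0/5) = 0.
Weighting by the prior gives 1/5 · 1/7 = 1/35, 1/5 · 6/35 = 6/175, 1/5 · 4/35 = 4/175, 1/5 · 1/21 = 1/105, 1/5 · 0 = 0; these sum to 2/21.
Hence P(r = 4 | data) = (4/175) / (2/21) = 6/25.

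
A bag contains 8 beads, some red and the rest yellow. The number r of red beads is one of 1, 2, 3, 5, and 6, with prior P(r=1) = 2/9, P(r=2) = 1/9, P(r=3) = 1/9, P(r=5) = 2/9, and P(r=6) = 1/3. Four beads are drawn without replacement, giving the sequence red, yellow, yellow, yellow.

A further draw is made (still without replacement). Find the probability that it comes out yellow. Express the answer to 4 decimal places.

0.7667

The likelihood of the observed sequence under each hypothesis: P(data | r = 1) = (1/8)(7/7)(6/6)(5/5) = 1/8; P(data | r = 2) = (2/8)(6/7)(5/6)(4/5) = 1/7; P(data | r = 3) = (3/8)(5/7)(4/6)(3/5) = 3/28; P(data | r = 5) = (5/8)(3/7)(2/6)(1/5) = 1/56; P(data | r = 6) = (6/8)(2/7)(1/6)(0/5) = 0.
Multiplying each by its prior: 2/9 · 1/8 = 1/36, 1/9 · 1/7 = 1/63, 1/9 · 3/28 = 1/84, 2/9 · 1/56 = 1/252, 1/3 · 0 = 0; these sum to 5/84.
Normalising, the posterior is P(r = 1 | data) = 7/15, P(r = 2 | data) = 4/15, P(r = 3 | data) = 1/5, P(r = 5 | data) = 1/15, P(r = 6 | data) = 0.
Averaging over the posterior, P(yellow next | data) = (1)(7/15) + (3/4)(4/15) + (1/2)(1/5) + (0)(1/15) = 23/30.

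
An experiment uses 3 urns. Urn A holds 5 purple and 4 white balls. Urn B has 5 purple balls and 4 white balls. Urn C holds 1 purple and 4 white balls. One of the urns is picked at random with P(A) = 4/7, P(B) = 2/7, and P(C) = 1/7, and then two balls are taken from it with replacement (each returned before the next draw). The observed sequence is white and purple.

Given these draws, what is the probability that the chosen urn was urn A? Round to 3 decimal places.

0.602

The likelihood of the observed sequence under each hypothesis: P(data | urn A) = (4/9)(5/9) = 0.24691; P(data | urn B) = (4/9)(5/9) = 0.24691; P(data | urn C) = (4/5)(1/5) = 0.16.
The prior-weighted likelihoods are 4/7 · 0.24691 = 0.14109, 2/7 · 0.24691 = 0.070547, 1/7 · 0.16 = 0.022857; with total 0.2345.
By Bayes' rule, P(urn A | data) = (0.14109) / (0.2345) = 0.60168.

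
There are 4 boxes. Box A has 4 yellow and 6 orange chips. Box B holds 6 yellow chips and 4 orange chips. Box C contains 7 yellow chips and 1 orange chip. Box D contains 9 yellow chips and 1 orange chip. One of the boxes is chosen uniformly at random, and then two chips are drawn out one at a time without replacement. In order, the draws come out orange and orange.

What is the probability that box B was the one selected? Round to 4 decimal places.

Under each hypothesis, the probability of the observed sequence is: P(data | box A) = (6/10)(5/9) = 1/3; P(data | box B) = (4/10)(3/9) = 2/15; P(data | box C) = (1/8)(0/7) = 0; P(data | box D) = (1/10)(0/9) = 0.
Weighting by the prior gives 1/4 · 1/3 = 1/12, 1/4 · 2/15 = 1/30, 1/4 · 0 = 0, 1/4 · 0 = 0; summing to 7/60.
By Bayes' rule, P(box B | data) = (1/30) / (7/60) = 2/7.

0.2857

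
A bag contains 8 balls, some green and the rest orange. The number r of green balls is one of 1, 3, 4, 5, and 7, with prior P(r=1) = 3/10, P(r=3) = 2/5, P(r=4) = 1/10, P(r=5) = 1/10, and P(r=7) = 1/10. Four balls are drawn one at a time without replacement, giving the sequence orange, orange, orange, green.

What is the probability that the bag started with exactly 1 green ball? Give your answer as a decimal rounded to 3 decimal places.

For each hypothesis, P(data | H) works out to: P(data | r = 1) = (7/8)(6/7)(5/6)(1/5) = 0.125; P(data | r = 3) = (5/8)(4/7)(3/6)(3/5) = 0.10714; P(data | r = 4) = (4/8)(3/7)(2/6)(4/5) = 0.057143; P(data | r = 5) = (3/8)(2/7)(1/6)(5/5) = 0.017857; P(data | r = 7) = (1/8)(0/7) = 0.
The prior-weighted likelihoods are 3/10 · 0.125 = 0.0375, 2/5 · 0.10714 = 0.042857, 1/10 · 0.057143 = 0.0057143, 1/10 · 0.017857 = 0.0017857, 1/10 · 0 = 0; with total 0.087857.
By Bayes' rule, P(r = 1 | data) = (0.0375) / (0.087857) = 0.42683.

0.427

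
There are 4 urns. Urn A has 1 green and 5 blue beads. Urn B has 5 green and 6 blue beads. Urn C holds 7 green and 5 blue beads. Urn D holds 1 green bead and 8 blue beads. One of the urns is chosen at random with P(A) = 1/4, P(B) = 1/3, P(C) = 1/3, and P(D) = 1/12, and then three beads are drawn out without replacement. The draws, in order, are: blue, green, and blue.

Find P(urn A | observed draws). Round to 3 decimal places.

Compute the likelihood of the observed sequence for each case: P(data | urn A) = (5/6)(1/5)(4/4) = 0.16667; P(data | urn B) = (6/11)(5/10)(5/9) = 0.15152; P(data | urn C) = (5/12)(7/11)(4/10) = 0.10606; P(data | urn D) = (8/9)(1/8)(7/7) = 0.11111.
Weighting by the prior gives 1/4 · 0.16667 = 0.041667, 1/3 · 0.15152 = 0.050505, 1/3 · 0.10606 = 0.035354, 1/12 · 0.11111 = 0.0092593; summing to 0.13678.
Therefore the posterior P(urn A | data) = (0.041667) / (0.13678) = 0.30462.

0.305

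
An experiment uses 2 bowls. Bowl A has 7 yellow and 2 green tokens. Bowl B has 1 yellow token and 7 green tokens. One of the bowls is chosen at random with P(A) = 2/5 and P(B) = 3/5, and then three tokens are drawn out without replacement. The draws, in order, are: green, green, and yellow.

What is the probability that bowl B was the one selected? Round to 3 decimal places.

The likelihood of the observed sequence under each hypothesis: P(data | bowl A) = (2/9)(1/8)(7/7) = 1/36; P(data | bowl B) = (7/8)(6/7)(1/6) = 1/8.
Multiplying each by its prior: 2/5 · 1/36 = 1/90, 3/5 · 1/8 = 3/40; summing to 31/360.
Therefore the posterior P(bowl B | data) = (3/40) / (31/360) = 27/31.

0.871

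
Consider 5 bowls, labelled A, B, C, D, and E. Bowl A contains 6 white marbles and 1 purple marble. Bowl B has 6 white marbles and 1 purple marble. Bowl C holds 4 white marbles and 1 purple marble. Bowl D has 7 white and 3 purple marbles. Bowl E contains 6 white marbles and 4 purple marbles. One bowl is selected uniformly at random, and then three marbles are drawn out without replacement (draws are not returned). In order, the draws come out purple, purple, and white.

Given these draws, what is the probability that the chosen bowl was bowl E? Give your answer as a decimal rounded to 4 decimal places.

0.6316

Under each hypothesis, the probability of the observed sequence is: P(data | bowl A) = (1/7)(0/6) = 0; P(data | bowl B) = (1/7)(0/6) = 0; P(data | bowl C) = (1/5)(0/4) = 0; P(data | bowl D) = (3/10)(2/9)(7/8) = 7/120; P(data | bowl E) = (4/10)(3/9)(6/8) = 1/10.
The prior-weighted likelihoods are 1/5 · 0 = 0, 1/5 · 0 = 0, 1/5 · 0 = 0, 1/5 · 7/120 = 7/600, 1/5 · 1/10 = 1/50; summing to 19/600.
By Bayes' rule, P(bowl E | data) = (1/50) / (19/600) = 12/19.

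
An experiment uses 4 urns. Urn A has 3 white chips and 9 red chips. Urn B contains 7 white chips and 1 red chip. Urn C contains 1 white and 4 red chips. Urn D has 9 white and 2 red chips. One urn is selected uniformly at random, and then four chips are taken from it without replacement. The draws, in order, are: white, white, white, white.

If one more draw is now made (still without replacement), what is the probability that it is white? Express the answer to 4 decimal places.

0.7345

For each hypothesis, P(data | H) works out to: P(data | urn A) = (3/12)(2/11)(1/10)(0/9) = 0; P(data | urn B) = (7/8)(6/7)(5/6)(4/5) = 1/2; P(data | urn C) = (1/5)(0/4) = 0; P(data | urn D) = (9/11)(8/10)(7/9)(6/8) = 21/55.
Weighting by the prior gives 1/4 · 0 = 0, 1/4 · 1/2 = 1/8, 1/4 · 0 = 0, 1/4 · 21/55 = 21/220; with total 97/440.
Dividing through by the total gives posterior P(urn A | data) = 0, P(urn B | data) = 55/97, P(urn C | data) = 0, P(urn D | data) = 42/97.
So P(white next | data) = Σ P(white next | H) P(H | data) = (3/4)(55/97) + (5/7)(42/97) = 285/388.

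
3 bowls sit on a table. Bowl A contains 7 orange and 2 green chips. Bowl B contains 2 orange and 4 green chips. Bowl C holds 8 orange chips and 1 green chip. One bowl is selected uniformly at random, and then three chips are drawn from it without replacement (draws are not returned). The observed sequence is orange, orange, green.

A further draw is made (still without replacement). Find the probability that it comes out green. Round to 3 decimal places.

0.274

The likelihood of the observed sequence under each hypothesis: P(data | bowl A) = (7/9)(6/8)(2/7) = 1/6; P(data | bowl B) = (2/6)(1/5)(4/4) = 1/15; P(data | bowl C) = (8/9)(7/8)(1/7) = 1/9.
Weighting by the prior gives 1/3 · 1/6 = 1/18, 1/3 · 1/15 = 1/45, 1/3 · 1/9 = 1/27; summing to 31/270.
Normalising, the posterior is P(bowl A | data) = 15/31, P(bowl B | data) = 6/31, P(bowl C | data) = 10/31.
Averaging over the posterior, P(green next | data) = (1/6)(15/31) + (1)(6/31) + (0)(10/31) = 17/62.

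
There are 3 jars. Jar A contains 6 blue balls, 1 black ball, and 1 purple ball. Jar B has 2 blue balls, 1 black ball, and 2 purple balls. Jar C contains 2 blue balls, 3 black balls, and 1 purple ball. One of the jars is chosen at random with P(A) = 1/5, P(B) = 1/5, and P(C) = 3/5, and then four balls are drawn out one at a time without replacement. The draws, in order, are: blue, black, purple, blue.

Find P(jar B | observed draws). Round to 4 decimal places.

The likelihood of the observed sequence under each hypothesis: P(data | jar A) = (6/8)(1/7)(1/6)(5/5) = 1/56; P(data | jar B) = (2/5)(1/4)(2/3)(1/2) = 1/30; P(data | jar C) = (2/6)(3/5)(1/4)(1/3) = 1/60.
Weighting by the prior gives 1/5 · 1/56 = 1/280, 1/5 · 1/30 = 1/150, 3/5 · 1/60 = 1/100; with total 17/840.
By Bayes' rule, P(jar B | data) = (1/150) / (17/840) = 28/85.

0.3294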